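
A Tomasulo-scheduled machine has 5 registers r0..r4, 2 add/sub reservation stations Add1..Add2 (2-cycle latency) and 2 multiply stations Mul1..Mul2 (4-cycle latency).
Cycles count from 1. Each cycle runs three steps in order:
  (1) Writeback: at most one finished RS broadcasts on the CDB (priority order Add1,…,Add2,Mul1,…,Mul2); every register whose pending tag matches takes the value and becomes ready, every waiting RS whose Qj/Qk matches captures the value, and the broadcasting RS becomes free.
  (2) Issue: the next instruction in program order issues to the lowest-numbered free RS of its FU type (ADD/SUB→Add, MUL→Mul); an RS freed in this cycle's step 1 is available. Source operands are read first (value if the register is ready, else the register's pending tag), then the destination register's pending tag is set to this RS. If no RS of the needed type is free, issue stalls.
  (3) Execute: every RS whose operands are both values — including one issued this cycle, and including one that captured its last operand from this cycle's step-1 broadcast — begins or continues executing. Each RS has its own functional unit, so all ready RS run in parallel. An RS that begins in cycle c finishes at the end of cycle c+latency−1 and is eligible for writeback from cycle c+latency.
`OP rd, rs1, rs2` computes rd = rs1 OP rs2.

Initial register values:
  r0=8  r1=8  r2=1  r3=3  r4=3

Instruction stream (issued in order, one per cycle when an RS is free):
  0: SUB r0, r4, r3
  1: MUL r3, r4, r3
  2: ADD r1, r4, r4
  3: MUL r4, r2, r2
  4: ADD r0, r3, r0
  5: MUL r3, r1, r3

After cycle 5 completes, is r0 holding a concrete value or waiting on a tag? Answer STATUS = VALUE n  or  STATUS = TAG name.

STATUS = TAG Add1

c1: issue SUB r0<-Add1 | r0:Add1,r1:8,r2:1,r3:3,r4:3
c2: issue MUL r3<-Mul1 | r0:Add1,r1:8,r2:1,r3:Mul1,r4:3
c3: CDB Add1=0; issue ADD r1<-Add1 | r0:0,r1:Add1,r2:1,r3:Mul1,r4:3
c4: issue MUL r4<-Mul2 | r0:0,r1:Add1,r2:1,r3:Mul1,r4:Mul2
c5: CDB Add1=6; issue ADD r0<-Add1 | r0:Add1,r1:6,r2:1,r3:Mul1,r4:Mul2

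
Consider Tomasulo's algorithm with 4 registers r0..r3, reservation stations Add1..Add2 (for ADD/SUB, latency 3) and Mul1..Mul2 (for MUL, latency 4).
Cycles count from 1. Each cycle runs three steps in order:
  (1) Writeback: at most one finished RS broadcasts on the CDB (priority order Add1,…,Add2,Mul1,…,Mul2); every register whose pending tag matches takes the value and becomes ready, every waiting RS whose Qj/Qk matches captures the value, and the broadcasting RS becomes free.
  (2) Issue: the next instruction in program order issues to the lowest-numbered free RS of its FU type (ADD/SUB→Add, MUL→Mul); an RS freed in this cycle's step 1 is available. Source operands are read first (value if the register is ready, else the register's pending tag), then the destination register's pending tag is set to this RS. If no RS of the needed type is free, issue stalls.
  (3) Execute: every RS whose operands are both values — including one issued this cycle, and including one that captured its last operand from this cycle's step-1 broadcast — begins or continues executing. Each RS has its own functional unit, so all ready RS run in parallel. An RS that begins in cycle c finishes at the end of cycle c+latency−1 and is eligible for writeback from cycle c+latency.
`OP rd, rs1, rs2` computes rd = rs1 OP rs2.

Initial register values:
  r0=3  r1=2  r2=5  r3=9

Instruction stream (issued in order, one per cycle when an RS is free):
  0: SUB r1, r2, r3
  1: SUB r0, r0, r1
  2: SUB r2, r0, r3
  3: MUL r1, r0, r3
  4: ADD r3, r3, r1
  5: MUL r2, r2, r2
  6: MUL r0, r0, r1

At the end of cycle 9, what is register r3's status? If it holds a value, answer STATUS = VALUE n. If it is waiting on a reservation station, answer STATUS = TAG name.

STATUS = TAG Add2

  c1: issue SUB r1<-Add1  regs: r0:3,r1:Add1,r2:5,r3:9
  c2: issue SUB r0<-Add2  regs: r0:Add2,r1:Add1,r2:5,r3:9
  c3: stall  regs: r0:Add2,r1:Add1,r2:5,r3:9
  c4: CDB Add1=-4; issue SUB r2<-Add1  regs: r0:Add2,r1:-4,r2:Add1,r3:9
  c5: issue MUL r1<-Mul1  regs: r0:Add2,r1:Mul1,r2:Add1,r3:9
  c6: stall  regs: r0:Add2,r1:Mul1,r2:Add1,r3:9
  c7: CDB Add2=7; issue ADD r3<-Add2  regs: r0:7,r1:Mul1,r2:Add1,r3:Add2
  c8: issue MUL r2<-Mul2  regs: r0:7,r1:Mul1,r2:Mul2,r3:Add2
  c9: stall  regs: r0:7,r1:Mul1,r2:Mul2,r3:Add2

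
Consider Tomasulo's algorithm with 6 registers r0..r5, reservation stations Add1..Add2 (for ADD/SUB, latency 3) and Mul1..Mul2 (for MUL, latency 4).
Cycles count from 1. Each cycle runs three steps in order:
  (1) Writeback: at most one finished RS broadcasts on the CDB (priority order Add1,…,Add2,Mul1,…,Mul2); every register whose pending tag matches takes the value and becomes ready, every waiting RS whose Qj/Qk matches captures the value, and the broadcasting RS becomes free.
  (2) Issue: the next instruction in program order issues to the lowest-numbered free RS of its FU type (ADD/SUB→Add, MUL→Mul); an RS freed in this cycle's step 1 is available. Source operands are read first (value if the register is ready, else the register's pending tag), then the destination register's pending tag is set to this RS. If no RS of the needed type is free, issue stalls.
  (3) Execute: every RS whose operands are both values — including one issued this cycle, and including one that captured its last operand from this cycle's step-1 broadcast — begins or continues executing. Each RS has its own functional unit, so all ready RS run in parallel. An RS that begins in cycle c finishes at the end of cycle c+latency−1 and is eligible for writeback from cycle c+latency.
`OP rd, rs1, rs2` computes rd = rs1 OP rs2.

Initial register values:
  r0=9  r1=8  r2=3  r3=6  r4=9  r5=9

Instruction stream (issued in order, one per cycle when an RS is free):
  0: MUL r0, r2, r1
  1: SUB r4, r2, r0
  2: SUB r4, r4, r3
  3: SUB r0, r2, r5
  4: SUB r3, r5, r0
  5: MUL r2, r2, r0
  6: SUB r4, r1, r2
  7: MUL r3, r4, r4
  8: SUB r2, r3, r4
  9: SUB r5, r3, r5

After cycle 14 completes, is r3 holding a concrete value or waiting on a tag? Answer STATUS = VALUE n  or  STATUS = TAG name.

  c1: issue MUL r0<-Mul1  regs: r0:Mul1,r1:8,r2:3,r3:6,r4:9,r5:9
  c2: issue SUB r4<-Add1  regs: r0:Mul1,r1:8,r2:3,r3:6,r4:Add1,r5:9
  c3: issue SUB r4<-Add2  regs: r0:Mul1,r1:8,r2:3,r3:6,r4:Add2,r5:9
  c4: stall  regs: r0:Mul1,r1:8,r2:3,r3:6,r4:Add2,r5:9
  c5: CDB Mul1=24; stall  regs: r0:24,r1:8,r2:3,r3:6,r4:Add2,r5:9
  c6: stall  regs: r0:24,r1:8,r2:3,r3:6,r4:Add2,r5:9
  c7: stall  regs: r0:24,r1:8,r2:3,r3:6,r4:Add2,r5:9
  c8: CDB Add1=-21; issue SUB r0<-Add1  regs: r0:Add1,r1:8,r2:3,r3:6,r4:Add2,r5:9
  c9: stall  regs: r0:Add1,r1:8,r2:3,r3:6,r4:Add2,r5:9
  c10: stall  regs: r0:Add1,r1:8,r2:3,r3:6,r4:Add2,r5:9
  c11: CDB Add1=-6; issue SUB r3<-Add1  regs: r0:-6,r1:8,r2:3,r3:Add1,r4:Add2,r5:9
  c12: CDB Add2=-27; issue MUL r2<-Mul1  regs: r0:-6,r1:8,r2:Mul1,r3:Add1,r4:-27,r5:9
  c13: issue SUB r4<-Add2  regs: r0:-6,r1:8,r2:Mul1,r3:Add1,r4:Add2,r5:9
  c14: CDB Add1=15; issue MUL r3<-Mul2  regs: r0:-6,r1:8,r2:Mul1,r3:Mul2,r4:Add2,r5:9

STATUS = TAG Mul2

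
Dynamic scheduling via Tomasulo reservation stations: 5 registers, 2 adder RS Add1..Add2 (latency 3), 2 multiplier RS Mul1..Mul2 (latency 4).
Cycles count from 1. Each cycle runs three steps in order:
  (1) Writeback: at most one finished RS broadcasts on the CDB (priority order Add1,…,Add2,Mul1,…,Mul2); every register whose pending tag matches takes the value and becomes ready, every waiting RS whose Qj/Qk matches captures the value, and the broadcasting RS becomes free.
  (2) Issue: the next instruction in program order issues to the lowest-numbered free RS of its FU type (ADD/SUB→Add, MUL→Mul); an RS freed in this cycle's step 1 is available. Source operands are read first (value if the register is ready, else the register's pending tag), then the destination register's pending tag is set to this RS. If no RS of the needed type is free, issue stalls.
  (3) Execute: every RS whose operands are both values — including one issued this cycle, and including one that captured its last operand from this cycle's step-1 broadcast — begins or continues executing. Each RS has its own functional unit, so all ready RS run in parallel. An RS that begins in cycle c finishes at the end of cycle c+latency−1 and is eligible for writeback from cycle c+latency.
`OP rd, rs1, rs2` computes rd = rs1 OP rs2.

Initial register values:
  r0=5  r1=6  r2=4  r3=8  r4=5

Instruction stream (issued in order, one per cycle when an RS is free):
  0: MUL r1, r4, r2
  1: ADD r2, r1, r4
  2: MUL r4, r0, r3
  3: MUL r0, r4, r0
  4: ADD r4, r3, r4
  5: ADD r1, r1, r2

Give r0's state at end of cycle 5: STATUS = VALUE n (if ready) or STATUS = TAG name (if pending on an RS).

  c1: issue MUL r1<-Mul1  regs: r0:5,r1:Mul1,r2:4,r3:8,r4:5
  c2: issue ADD r2<-Add1  regs: r0:5,r1:Mul1,r2:Add1,r3:8,r4:5
  c3: issue MUL r4<-Mul2  regs: r0:5,r1:Mul1,r2:Add1,r3:8,r4:Mul2
  c4: stall  regs: r0:5,r1:Mul1,r2:Add1,r3:8,r4:Mul2
  c5: CDB Mul1=20; issue MUL r0<-Mul1  regs: r0:Mul1,r1:20,r2:Add1,r3:8,r4:Mul2

STATUS = TAG Mul1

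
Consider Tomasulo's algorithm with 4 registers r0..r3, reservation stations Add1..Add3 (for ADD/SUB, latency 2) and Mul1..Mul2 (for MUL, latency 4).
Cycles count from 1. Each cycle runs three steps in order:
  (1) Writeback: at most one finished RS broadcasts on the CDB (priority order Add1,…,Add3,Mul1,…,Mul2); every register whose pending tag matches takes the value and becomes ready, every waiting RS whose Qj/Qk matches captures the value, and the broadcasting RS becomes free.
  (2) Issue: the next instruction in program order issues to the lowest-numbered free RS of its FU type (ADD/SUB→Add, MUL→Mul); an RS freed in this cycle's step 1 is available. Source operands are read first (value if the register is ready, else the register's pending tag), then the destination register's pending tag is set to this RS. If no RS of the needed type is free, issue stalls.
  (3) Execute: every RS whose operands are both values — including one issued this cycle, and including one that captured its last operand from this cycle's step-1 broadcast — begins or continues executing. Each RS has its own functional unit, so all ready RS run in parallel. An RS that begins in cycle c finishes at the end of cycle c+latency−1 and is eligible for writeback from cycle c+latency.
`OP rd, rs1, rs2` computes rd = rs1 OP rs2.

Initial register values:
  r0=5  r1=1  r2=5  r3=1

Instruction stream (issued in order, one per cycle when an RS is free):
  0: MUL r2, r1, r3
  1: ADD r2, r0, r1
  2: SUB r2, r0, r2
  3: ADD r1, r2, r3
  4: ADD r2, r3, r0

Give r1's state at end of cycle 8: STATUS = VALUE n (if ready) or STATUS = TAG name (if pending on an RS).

STATUS = VALUE 0

  c1: issue MUL r2<-Mul1  regs: r0:5,r1:1,r2:Mul1,r3:1
  c2: issue ADD r2<-Add1  regs: r0:5,r1:1,r2:Add1,r3:1
  c3: issue SUB r2<-Add2  regs: r0:5,r1:1,r2:Add2,r3:1
  c4: CDB Add1=6; issue ADD r1<-Add1  regs: r0:5,r1:Add1,r2:Add2,r3:1
  c5: CDB Mul1=1; issue ADD r2<-Add3  regs: r0:5,r1:Add1,r2:Add3,r3:1
  c6: CDB Add2=-1  regs: r0:5,r1:Add1,r2:Add3,r3:1
  c7: CDB Add3=6  regs: r0:5,r1:Add1,r2:6,r3:1
  c8: CDB Add1=0  regs: r0:5,r1:0,r2:6,r3:1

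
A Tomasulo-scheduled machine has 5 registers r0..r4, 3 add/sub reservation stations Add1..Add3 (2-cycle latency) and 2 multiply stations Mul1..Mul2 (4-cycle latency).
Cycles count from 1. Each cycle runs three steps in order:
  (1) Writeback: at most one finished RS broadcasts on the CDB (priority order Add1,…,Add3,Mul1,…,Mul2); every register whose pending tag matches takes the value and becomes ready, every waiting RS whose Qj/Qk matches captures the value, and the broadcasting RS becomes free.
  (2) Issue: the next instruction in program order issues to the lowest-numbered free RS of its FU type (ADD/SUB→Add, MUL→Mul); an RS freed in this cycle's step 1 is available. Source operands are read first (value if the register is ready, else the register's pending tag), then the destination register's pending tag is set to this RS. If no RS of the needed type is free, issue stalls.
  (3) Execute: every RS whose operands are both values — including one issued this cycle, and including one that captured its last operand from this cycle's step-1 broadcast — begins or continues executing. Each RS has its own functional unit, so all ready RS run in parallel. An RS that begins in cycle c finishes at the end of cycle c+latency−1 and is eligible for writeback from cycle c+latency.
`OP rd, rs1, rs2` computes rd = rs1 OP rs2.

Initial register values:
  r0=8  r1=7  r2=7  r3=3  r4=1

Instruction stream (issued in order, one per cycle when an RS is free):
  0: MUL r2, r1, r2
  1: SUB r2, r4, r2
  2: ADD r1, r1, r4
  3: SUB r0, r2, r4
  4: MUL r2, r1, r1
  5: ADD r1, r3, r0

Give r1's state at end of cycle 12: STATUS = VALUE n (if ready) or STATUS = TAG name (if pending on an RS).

STATUS = VALUE -46

c1: issue MUL r2<-Mul1 | r0:8,r1:7,r2:Mul1,r3:3,r4:1
c2: issue SUB r2<-Add1 | r0:8,r1:7,r2:Add1,r3:3,r4:1
c3: issue ADD r1<-Add2 | r0:8,r1:Add2,r2:Add1,r3:3,r4:1
c4: issue SUB r0<-Add3 | r0:Add3,r1:Add2,r2:Add1,r3:3,r4:1
c5: CDB Add2=8; issue MUL r2<-Mul2 | r0:Add3,r1:8,r2:Mul2,r3:3,r4:1
c6: CDB Mul1=49; issue ADD r1<-Add2 | r0:Add3,r1:Add2,r2:Mul2,r3:3,r4:1
c7: - | r0:Add3,r1:Add2,r2:Mul2,r3:3,r4:1
c8: CDB Add1=-48 | r0:Add3,r1:Add2,r2:Mul2,r3:3,r4:1
c9: CDB Mul2=64 | r0:Add3,r1:Add2,r2:64,r3:3,r4:1
c10: CDB Add3=-49 | r0:-49,r1:Add2,r2:64,r3:3,r4:1
c11: - | r0:-49,r1:Add2,r2:64,r3:3,r4:1
c12: CDB Add2=-46 | r0:-49,r1:-46,r2:64,r3:3,r4:1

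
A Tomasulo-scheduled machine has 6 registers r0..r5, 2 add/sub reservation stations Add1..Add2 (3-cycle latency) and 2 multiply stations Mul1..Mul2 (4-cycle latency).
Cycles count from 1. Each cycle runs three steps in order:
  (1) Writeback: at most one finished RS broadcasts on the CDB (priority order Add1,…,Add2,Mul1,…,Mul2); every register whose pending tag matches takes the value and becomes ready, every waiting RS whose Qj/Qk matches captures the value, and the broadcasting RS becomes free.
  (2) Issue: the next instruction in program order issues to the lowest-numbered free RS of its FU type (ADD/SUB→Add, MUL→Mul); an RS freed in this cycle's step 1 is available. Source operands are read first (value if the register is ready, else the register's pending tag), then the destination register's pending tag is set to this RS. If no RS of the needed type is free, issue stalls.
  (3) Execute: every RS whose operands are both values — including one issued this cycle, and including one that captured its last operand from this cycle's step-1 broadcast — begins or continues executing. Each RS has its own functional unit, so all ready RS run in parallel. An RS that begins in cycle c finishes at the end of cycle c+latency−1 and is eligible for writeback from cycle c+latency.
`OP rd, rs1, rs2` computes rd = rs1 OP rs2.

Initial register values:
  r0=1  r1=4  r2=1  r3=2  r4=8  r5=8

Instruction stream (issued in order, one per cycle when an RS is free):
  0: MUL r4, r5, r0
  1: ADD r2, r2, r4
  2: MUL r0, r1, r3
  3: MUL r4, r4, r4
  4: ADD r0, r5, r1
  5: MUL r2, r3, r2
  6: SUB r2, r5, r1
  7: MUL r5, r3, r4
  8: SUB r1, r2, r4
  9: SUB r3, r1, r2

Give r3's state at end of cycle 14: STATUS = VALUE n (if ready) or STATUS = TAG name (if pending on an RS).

STATUS = TAG Add2

  c1: issue MUL r4<-Mul1  regs: r0:1,r1:4,r2:1,r3:2,r4:Mul1,r5:8
  c2: issue ADD r2<-Add1  regs: r0:1,r1:4,r2:Add1,r3:2,r4:Mul1,r5:8
  c3: issue MUL r0<-Mul2  regs: r0:Mul2,r1:4,r2:Add1,r3:2,r4:Mul1,r5:8
  c4: stall  regs: r0:Mul2,r1:4,r2:Add1,r3:2,r4:Mul1,r5:8
  c5: CDB Mul1=8; issue MUL r4<-Mul1  regs: r0:Mul2,r1:4,r2:Add1,r3:2,r4:Mul1,r5:8
  c6: issue ADD r0<-Add2  regs: r0:Add2,r1:4,r2:Add1,r3:2,r4:Mul1,r5:8
  c7: CDB Mul2=8; issue MUL r2<-Mul2  regs: r0:Add2,r1:4,r2:Mul2,r3:2,r4:Mul1,r5:8
  c8: CDB Add1=9; issue SUB r2<-Add1  regs: r0:Add2,r1:4,r2:Add1,r3:2,r4:Mul1,r5:8
  c9: CDB Add2=12; stall  regs: r0:12,r1:4,r2:Add1,r3:2,r4:Mul1,r5:8
  c10: CDB Mul1=64; issue MUL r5<-Mul1  regs: r0:12,r1:4,r2:Add1,r3:2,r4:64,r5:Mul1
  c11: CDB Add1=4; issue SUB r1<-Add1  regs: r0:12,r1:Add1,r2:4,r3:2,r4:64,r5:Mul1
  c12: CDB Mul2=18; issue SUB r3<-Add2  regs: r0:12,r1:Add1,r2:4,r3:Add2,r4:64,r5:Mul1
  c13: -  regs: r0:12,r1:Add1,r2:4,r3:Add2,r4:64,r5:Mul1
  c14: CDB Add1=-60  regs: r0:12,r1:-60,r2:4,r3:Add2,r4:64,r5:Mul1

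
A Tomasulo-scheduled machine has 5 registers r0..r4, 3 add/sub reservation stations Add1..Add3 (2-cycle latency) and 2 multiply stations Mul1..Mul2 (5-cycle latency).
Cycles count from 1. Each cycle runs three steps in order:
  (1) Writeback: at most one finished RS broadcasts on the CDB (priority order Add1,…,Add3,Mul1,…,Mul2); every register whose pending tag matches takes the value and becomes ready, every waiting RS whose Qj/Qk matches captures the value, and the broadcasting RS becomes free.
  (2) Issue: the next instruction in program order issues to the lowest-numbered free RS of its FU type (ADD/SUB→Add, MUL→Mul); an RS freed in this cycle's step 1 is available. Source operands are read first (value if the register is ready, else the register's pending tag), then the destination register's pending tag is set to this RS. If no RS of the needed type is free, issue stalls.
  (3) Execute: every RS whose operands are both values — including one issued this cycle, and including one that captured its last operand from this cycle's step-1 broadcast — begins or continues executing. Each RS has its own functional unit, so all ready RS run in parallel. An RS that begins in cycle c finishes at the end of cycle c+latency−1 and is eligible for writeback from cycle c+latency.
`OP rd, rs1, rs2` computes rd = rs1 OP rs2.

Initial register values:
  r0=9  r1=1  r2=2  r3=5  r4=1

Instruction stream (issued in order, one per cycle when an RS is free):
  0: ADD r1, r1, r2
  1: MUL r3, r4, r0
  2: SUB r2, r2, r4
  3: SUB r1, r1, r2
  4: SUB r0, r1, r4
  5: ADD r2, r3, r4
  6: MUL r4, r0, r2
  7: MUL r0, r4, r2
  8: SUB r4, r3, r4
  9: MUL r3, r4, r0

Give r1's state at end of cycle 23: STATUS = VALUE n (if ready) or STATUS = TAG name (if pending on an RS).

  c1: issue ADD r1<-Add1  regs: r0:9,r1:Add1,r2:2,r3:5,r4:1
  c2: issue MUL r3<-Mul1  regs: r0:9,r1:Add1,r2:2,r3:Mul1,r4:1
  c3: CDB Add1=3; issue SUB r2<-Add1  regs: r0:9,r1:3,r2:Add1,r3:Mul1,r4:1
  c4: issue SUB r1<-Add2  regs: r0:9,r1:Add2,r2:Add1,r3:Mul1,r4:1
  c5: CDB Add1=1; issue SUB r0<-Add1  regs: r0:Add1,r1:Add2,r2:1,r3:Mul1,r4:1
  c6: issue ADD r2<-Add3  regs: r0:Add1,r1:Add2,r2:Add3,r3:Mul1,r4:1
  c7: CDB Add2=2; issue MUL r4<-Mul2  regs: r0:Add1,r1:2,r2:Add3,r3:Mul1,r4:Mul2
  c8: CDB Mul1=9; issue MUL r0<-Mul1  regs: r0:Mul1,r1:2,r2:Add3,r3:9,r4:Mul2
  c9: CDB Add1=1; issue SUB r4<-Add1  regs: r0:Mul1,r1:2,r2:Add3,r3:9,r4:Add1
  c10: CDB Add3=10; stall  regs: r0:Mul1,r1:2,r2:10,r3:9,r4:Add1
  c11: stall  regs: r0:Mul1,r1:2,r2:10,r3:9,r4:Add1
  c12: stall  regs: r0:Mul1,r1:2,r2:10,r3:9,r4:Add1
  c13: stall  regs: r0:Mul1,r1:2,r2:10,r3:9,r4:Add1
  c14: stall  regs: r0:Mul1,r1:2,r2:10,r3:9,r4:Add1
  c15: CDB Mul2=10; issue MUL r3<-Mul2  regs: r0:Mul1,r1:2,r2:10,r3:Mul2,r4:Add1
  c16: -  regs: r0:Mul1,r1:2,r2:10,r3:Mul2,r4:Add1
  c17: CDB Add1=-1  regs: r0:Mul1,r1:2,r2:10,r3:Mul2,r4:-1
  c18: -  regs: r0:Mul1,r1:2,r2:10,r3:Mul2,r4:-1
  c19: -  regs: r0:Mul1,r1:2,r2:10,r3:Mul2,r4:-1
  c20: CDB Mul1=100  regs: r0:100,r1:2,r2:10,r3:Mul2,r4:-1
  c21: -  regs: r0:100,r1:2,r2:10,r3:Mul2,r4:-1
  c22: -  regs: r0:100,r1:2,r2:10,r3:Mul2,r4:-1
  c23: -  regs: r0:100,r1:2,r2:10,r3:Mul2,r4:-1

STATUS = VALUE 2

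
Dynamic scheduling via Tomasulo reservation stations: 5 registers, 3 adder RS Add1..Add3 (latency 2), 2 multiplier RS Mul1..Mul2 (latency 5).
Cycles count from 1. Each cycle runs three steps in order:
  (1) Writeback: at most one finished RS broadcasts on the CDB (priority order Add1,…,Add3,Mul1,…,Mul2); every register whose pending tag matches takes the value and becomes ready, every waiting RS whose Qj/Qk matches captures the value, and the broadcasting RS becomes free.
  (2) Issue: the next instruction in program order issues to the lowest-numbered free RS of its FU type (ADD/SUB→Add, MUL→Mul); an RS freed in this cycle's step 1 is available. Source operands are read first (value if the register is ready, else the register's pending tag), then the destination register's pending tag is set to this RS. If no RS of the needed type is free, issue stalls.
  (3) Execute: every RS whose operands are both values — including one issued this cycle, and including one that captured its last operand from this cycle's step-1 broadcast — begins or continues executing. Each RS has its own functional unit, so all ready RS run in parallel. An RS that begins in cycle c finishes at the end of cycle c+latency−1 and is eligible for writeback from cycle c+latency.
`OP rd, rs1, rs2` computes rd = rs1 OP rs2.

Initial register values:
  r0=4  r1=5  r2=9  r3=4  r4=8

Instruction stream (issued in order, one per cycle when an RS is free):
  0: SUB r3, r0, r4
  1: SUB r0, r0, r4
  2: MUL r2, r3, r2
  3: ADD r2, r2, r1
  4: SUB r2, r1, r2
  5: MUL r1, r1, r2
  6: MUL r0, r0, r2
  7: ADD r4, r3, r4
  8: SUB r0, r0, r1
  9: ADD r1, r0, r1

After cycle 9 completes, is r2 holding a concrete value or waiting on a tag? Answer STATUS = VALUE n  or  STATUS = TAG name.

STATUS = TAG Add2

  c1: issue SUB r3<-Add1  regs: r0:4,r1:5,r2:9,r3:Add1,r4:8
  c2: issue SUB r0<-Add2  regs: r0:Add2,r1:5,r2:9,r3:Add1,r4:8
  c3: CDB Add1=-4; issue MUL r2<-Mul1  regs: r0:Add2,r1:5,r2:Mul1,r3:-4,r4:8
  c4: CDB Add2=-4; issue ADD r2<-Add1  regs: r0:-4,r1:5,r2:Add1,r3:-4,r4:8
  c5: issue SUB r2<-Add2  regs: r0:-4,r1:5,r2:Add2,r3:-4,r4:8
  c6: issue MUL r1<-Mul2  regs: r0:-4,r1:Mul2,r2:Add2,r3:-4,r4:8
  c7: stall  regs: r0:-4,r1:Mul2,r2:Add2,r3:-4,r4:8
  c8: CDB Mul1=-36; issue MUL r0<-Mul1  regs: r0:Mul1,r1:Mul2,r2:Add2,r3:-4,r4:8
  c9: issue ADD r4<-Add3  regs: r0:Mul1,r1:Mul2,r2:Add2,r3:-4,r4:Add3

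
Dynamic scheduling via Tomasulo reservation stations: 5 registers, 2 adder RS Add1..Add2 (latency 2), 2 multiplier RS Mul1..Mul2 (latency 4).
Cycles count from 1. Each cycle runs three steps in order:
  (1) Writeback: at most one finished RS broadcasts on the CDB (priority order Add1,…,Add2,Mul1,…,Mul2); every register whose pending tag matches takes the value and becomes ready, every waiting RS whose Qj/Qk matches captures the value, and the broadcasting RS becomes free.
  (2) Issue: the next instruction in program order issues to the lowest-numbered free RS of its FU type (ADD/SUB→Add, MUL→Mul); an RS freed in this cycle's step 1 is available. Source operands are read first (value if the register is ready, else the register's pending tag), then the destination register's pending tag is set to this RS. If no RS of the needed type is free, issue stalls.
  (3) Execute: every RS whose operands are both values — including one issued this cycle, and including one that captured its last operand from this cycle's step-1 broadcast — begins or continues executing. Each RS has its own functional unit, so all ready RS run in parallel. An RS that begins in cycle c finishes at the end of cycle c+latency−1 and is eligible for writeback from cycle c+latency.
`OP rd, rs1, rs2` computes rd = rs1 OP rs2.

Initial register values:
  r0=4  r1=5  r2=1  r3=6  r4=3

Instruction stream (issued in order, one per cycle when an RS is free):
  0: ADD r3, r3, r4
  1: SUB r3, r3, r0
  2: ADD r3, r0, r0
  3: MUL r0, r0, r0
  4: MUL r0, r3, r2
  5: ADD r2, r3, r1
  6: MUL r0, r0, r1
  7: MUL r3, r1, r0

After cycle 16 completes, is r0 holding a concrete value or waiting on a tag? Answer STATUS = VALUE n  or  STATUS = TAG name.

  c1: issue ADD r3<-Add1  regs: r0:4,r1:5,r2:1,r3:Add1,r4:3
  c2: issue SUB r3<-Add2  regs: r0:4,r1:5,r2:1,r3:Add2,r4:3
  c3: CDB Add1=9; issue ADD r3<-Add1  regs: r0:4,r1:5,r2:1,r3:Add1,r4:3
  c4: issue MUL r0<-Mul1  regs: r0:Mul1,r1:5,r2:1,r3:Add1,r4:3
  c5: CDB Add1=8; issue MUL r0<-Mul2  regs: r0:Mul2,r1:5,r2:1,r3:8,r4:3
  c6: CDB Add2=5; issue ADD r2<-Add1  regs: r0:Mul2,r1:5,r2:Add1,r3:8,r4:3
  c7: stall  regs: r0:Mul2,r1:5,r2:Add1,r3:8,r4:3
  c8: CDB Add1=13; stall  regs: r0:Mul2,r1:5,r2:13,r3:8,r4:3
  c9: CDB Mul1=16; issue MUL r0<-Mul1  regs: r0:Mul1,r1:5,r2:13,r3:8,r4:3
  c10: CDB Mul2=8; issue MUL r3<-Mul2  regs: r0:Mul1,r1:5,r2:13,r3:Mul2,r4:3
  c11: -  regs: r0:Mul1,r1:5,r2:13,r3:Mul2,r4:3
  c12: -  regs: r0:Mul1,r1:5,r2:13,r3:Mul2,r4:3
  c13: -  regs: r0:Mul1,r1:5,r2:13,r3:Mul2,r4:3
  c14: CDB Mul1=40  regs: r0:40,r1:5,r2:13,r3:Mul2,r4:3
  c15: -  regs: r0:40,r1:5,r2:13,r3:Mul2,r4:3
  c16: -  regs: r0:40,r1:5,r2:13,r3:Mul2,r4:3

STATUS = VALUE 40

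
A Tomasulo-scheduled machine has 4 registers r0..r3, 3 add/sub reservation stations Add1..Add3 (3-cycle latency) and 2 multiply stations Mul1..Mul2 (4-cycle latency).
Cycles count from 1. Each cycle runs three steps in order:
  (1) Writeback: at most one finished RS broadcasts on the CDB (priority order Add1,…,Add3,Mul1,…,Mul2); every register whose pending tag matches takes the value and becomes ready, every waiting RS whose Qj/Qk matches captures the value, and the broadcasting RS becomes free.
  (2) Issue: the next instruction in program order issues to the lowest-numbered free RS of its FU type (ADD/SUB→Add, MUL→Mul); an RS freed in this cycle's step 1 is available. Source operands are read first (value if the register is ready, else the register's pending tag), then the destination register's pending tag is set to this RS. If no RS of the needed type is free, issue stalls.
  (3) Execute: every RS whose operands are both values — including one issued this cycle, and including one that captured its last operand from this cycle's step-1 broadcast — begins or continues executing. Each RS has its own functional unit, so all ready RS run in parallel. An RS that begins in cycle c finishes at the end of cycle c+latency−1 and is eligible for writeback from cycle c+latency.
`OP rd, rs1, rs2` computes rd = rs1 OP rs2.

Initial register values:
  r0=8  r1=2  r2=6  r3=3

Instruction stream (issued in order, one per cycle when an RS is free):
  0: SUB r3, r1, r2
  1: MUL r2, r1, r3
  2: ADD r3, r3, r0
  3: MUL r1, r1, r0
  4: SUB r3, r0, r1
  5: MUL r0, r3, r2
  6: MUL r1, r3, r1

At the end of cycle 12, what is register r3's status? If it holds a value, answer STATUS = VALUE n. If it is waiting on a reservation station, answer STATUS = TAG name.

STATUS = VALUE -8

  c1: issue SUB r3<-Add1  regs: r0:8,r1:2,r2:6,r3:Add1
  c2: issue MUL r2<-Mul1  regs: r0:8,r1:2,r2:Mul1,r3:Add1
  c3: issue ADD r3<-Add2  regs: r0:8,r1:2,r2:Mul1,r3:Add2
  c4: CDB Add1=-4; issue MUL r1<-Mul2  regs: r0:8,r1:Mul2,r2:Mul1,r3:Add2
  c5: issue SUB r3<-Add1  regs: r0:8,r1:Mul2,r2:Mul1,r3:Add1
  c6: stall  regs: r0:8,r1:Mul2,r2:Mul1,r3:Add1
  c7: CDB Add2=4; stall  regs: r0:8,r1:Mul2,r2:Mul1,r3:Add1
  c8: CDB Mul1=-8; issue MUL r0<-Mul1  regs: r0:Mul1,r1:Mul2,r2:-8,r3:Add1
  c9: CDB Mul2=16; issue MUL r1<-Mul2  regs: r0:Mul1,r1:Mul2,r2:-8,r3:Add1
  c10: -  regs: r0:Mul1,r1:Mul2,r2:-8,r3:Add1
  c11: -  regs: r0:Mul1,r1:Mul2,r2:-8,r3:Add1
  c12: CDB Add1=-8  regs: r0:Mul1,r1:Mul2,r2:-8,r3:-8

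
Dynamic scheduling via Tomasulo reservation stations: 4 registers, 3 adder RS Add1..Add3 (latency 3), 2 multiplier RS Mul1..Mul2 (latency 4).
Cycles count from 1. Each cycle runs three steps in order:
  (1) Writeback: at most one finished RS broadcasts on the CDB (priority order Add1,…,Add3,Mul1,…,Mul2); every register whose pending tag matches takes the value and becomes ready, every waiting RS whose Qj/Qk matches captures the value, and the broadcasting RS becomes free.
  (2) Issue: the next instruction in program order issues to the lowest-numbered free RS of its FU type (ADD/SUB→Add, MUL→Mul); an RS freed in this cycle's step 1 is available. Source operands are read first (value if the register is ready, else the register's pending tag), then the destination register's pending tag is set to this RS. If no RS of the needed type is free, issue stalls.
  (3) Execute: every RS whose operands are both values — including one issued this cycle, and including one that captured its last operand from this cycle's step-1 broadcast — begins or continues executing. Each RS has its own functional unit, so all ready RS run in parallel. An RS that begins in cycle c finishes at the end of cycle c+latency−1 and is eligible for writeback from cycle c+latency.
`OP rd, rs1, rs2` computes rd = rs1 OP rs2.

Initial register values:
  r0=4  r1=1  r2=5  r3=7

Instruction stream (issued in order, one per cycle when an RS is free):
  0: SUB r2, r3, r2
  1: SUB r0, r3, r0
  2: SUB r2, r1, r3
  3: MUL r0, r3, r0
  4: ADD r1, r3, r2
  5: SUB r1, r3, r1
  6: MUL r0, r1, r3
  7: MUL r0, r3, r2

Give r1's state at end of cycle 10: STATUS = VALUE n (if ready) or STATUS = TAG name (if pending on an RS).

cycle 1: issue SUB r2<-Add1 // r0:4,r1:1,r2:Add1,r3:7
cycle 2: issue SUB r0<-Add2 // r0:Add2,r1:1,r2:Add1,r3:7
cycle 3: issue SUB r2<-Add3 // r0:Add2,r1:1,r2:Add3,r3:7
cycle 4: CDB Add1=2; issue MUL r0<-Mul1 // r0:Mul1,r1:1,r2:Add3,r3:7
cycle 5: CDB Add2=3; issue ADD r1<-Add1 // r0:Mul1,r1:Add1,r2:Add3,r3:7
cycle 6: CDB Add3=-6; issue SUB r1<-Add2 // r0:Mul1,r1:Add2,r2:-6,r3:7
cycle 7: issue MUL r0<-Mul2 // r0:Mul2,r1:Add2,r2:-6,r3:7
cycle 8: stall // r0:Mul2,r1:Add2,r2:-6,r3:7
cycle 9: CDB Add1=1; stall // r0:Mul2,r1:Add2,r2:-6,r3:7
cycle 10: CDB Mul1=21; issue MUL r0<-Mul1 // r0:Mul1,r1:Add2,r2:-6,r3:7

STATUS = TAG Add2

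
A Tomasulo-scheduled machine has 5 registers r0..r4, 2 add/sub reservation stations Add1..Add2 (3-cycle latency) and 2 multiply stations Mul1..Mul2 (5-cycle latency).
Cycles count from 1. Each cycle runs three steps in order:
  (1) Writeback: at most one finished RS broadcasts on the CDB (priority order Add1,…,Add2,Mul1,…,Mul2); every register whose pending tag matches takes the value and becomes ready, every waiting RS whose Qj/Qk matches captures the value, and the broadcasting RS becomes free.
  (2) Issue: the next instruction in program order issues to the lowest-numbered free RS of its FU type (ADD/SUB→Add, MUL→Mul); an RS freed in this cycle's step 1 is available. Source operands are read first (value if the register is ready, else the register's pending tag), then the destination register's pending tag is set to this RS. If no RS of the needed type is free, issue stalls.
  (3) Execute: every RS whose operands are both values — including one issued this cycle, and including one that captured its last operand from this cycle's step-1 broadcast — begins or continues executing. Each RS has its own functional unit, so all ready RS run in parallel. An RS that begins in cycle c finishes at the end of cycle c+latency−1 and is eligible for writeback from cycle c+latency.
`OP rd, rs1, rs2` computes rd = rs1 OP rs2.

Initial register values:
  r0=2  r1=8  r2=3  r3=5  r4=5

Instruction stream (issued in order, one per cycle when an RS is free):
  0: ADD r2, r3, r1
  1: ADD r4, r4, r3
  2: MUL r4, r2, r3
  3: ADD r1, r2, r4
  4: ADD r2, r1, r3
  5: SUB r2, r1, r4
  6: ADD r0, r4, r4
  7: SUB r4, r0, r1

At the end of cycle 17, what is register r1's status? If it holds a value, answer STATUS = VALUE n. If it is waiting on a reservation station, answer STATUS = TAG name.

cycle 1: issue ADD r2<-Add1 // r0:2,r1:8,r2:Add1,r3:5,r4:5
cycle 2: issue ADD r4<-Add2 // r0:2,r1:8,r2:Add1,r3:5,r4:Add2
cycle 3: issue MUL r4<-Mul1 // r0:2,r1:8,r2:Add1,r3:5,r4:Mul1
cycle 4: CDB Add1=13; issue ADD r1<-Add1 // r0:2,r1:Add1,r2:13,r3:5,r4:Mul1
cycle 5: CDB Add2=10; issue ADD r2<-Add2 // r0:2,r1:Add1,r2:Add2,r3:5,r4:Mul1
cycle 6: stall // r0:2,r1:Add1,r2:Add2,r3:5,r4:Mul1
cycle 7: stall // r0:2,r1:Add1,r2:Add2,r3:5,r4:Mul1
cycle 8: stall // r0:2,r1:Add1,r2:Add2,r3:5,r4:Mul1
cycle 9: CDB Mul1=65; stall // r0:2,r1:Add1,r2:Add2,r3:5,r4:65
cycle 10: stall // r0:2,r1:Add1,r2:Add2,r3:5,r4:65
cycle 11: stall // r0:2,r1:Add1,r2:Add2,r3:5,r4:65
cycle 12: CDB Add1=78; issue SUB r2<-Add1 // r0:2,r1:78,r2:Add1,r3:5,r4:65
cycle 13: stall // r0:2,r1:78,r2:Add1,r3:5,r4:65
cycle 14: stall // r0:2,r1:78,r2:Add1,r3:5,r4:65
cycle 15: CDB Add1=13; issue ADD r0<-Add1 // r0:Add1,r1:78,r2:13,r3:5,r4:65
cycle 16: CDB Add2=83; issue SUB r4<-Add2 // r0:Add1,r1:78,r2:13,r3:5,r4:Add2
cycle 17: - // r0:Add1,r1:78,r2:13,r3:5,r4:Add2

STATUS = VALUE 78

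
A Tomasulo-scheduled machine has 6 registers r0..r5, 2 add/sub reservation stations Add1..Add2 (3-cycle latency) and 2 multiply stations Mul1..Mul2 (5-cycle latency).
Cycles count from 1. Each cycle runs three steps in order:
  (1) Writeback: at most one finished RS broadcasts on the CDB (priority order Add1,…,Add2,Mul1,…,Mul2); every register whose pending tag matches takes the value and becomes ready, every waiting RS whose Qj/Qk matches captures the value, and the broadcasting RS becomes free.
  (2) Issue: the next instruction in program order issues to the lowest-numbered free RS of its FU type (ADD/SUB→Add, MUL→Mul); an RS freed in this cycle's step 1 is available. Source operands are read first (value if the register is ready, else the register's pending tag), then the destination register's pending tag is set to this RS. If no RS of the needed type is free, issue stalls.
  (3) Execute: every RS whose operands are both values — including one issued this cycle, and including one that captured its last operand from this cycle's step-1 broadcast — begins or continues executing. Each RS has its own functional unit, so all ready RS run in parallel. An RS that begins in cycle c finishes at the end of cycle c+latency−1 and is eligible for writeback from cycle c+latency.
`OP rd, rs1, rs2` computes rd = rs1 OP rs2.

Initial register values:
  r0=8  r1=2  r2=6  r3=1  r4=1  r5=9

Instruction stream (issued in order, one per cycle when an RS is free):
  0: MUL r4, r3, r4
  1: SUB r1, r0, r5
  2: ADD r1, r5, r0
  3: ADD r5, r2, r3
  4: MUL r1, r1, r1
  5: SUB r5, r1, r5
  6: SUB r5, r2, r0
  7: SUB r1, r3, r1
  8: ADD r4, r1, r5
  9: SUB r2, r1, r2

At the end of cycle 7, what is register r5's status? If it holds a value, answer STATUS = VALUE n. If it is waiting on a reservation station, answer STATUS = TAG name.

STATUS = TAG Add2

  c1: issue MUL r4<-Mul1  regs: r0:8,r1:2,r2:6,r3:1,r4:Mul1,r5:9
  c2: issue SUB r1<-Add1  regs: r0:8,r1:Add1,r2:6,r3:1,r4:Mul1,r5:9
  c3: issue ADD r1<-Add2  regs: r0:8,r1:Add2,r2:6,r3:1,r4:Mul1,r5:9
  c4: stall  regs: r0:8,r1:Add2,r2:6,r3:1,r4:Mul1,r5:9
  c5: CDB Add1=-1; issue ADD r5<-Add1  regs: r0:8,r1:Add2,r2:6,r3:1,r4:Mul1,r5:Add1
  c6: CDB Add2=17; issue MUL r1<-Mul2  regs: r0:8,r1:Mul2,r2:6,r3:1,r4:Mul1,r5:Add1
  c7: CDB Mul1=1; issue SUB r5<-Add2  regs: r0:8,r1:Mul2,r2:6,r3:1,r4:1,r5:Add2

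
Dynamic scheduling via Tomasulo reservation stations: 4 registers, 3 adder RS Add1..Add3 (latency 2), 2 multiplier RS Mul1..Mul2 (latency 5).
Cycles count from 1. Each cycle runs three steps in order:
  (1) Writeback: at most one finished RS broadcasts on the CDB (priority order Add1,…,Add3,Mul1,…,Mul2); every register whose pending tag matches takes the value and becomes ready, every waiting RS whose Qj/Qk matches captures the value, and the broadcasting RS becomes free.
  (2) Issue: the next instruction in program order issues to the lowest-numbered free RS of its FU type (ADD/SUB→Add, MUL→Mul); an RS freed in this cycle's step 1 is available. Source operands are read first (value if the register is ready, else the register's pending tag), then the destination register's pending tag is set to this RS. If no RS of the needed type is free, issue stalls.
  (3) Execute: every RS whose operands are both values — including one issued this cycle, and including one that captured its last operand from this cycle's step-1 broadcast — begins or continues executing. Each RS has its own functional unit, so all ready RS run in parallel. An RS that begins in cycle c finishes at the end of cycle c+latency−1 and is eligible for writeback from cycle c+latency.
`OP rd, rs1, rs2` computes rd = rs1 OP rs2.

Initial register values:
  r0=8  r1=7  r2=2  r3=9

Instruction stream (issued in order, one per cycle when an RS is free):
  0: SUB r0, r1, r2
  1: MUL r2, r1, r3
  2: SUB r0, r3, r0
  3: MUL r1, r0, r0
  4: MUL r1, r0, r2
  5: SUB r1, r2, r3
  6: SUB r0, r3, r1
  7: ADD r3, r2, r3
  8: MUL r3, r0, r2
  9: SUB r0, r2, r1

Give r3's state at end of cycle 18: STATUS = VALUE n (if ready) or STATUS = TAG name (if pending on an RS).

  c1: issue SUB r0<-Add1  regs: r0:Add1,r1:7,r2:2,r3:9
  c2: issue MUL r2<-Mul1  regs: r0:Add1,r1:7,r2:Mul1,r3:9
  c3: CDB Add1=5; issue SUB r0<-Add1  regs: r0:Add1,r1:7,r2:Mul1,r3:9
  c4: issue MUL r1<-Mul2  regs: r0:Add1,r1:Mul2,r2:Mul1,r3:9
  c5: CDB Add1=4; stall  regs: r0:4,r1:Mul2,r2:Mul1,r3:9
  c6: stall  regs: r0:4,r1:Mul2,r2:Mul1,r3:9
  c7: CDB Mul1=63; issue MUL r1<-Mul1  regs: r0:4,r1:Mul1,r2:63,r3:9
  c8: issue SUB r1<-Add1  regs: r0:4,r1:Add1,r2:63,r3:9
  c9: issue SUB r0<-Add2  regs: r0:Add2,r1:Add1,r2:63,r3:9
  c10: CDB Add1=54; issue ADD r3<-Add1  regs: r0:Add2,r1:54,r2:63,r3:Add1
  c11: CDB Mul2=16; issue MUL r3<-Mul2  regs: r0:Add2,r1:54,r2:63,r3:Mul2
  c12: CDB Add1=72; issue SUB r0<-Add1  regs: r0:Add1,r1:54,r2:63,r3:Mul2
  c13: CDB Add2=-45  regs: r0:Add1,r1:54,r2:63,r3:Mul2
  c14: CDB Add1=9  regs: r0:9,r1:54,r2:63,r3:Mul2
  c15: CDB Mul1=252  regs: r0:9,r1:54,r2:63,r3:Mul2
  c16: -  regs: r0:9,r1:54,r2:63,r3:Mul2
  c17: -  regs: r0:9,r1:54,r2:63,r3:Mul2
  c18: CDB Mul2=-2835  regs: r0:9,r1:54,r2:63,r3:-2835

STATUS = VALUE -2835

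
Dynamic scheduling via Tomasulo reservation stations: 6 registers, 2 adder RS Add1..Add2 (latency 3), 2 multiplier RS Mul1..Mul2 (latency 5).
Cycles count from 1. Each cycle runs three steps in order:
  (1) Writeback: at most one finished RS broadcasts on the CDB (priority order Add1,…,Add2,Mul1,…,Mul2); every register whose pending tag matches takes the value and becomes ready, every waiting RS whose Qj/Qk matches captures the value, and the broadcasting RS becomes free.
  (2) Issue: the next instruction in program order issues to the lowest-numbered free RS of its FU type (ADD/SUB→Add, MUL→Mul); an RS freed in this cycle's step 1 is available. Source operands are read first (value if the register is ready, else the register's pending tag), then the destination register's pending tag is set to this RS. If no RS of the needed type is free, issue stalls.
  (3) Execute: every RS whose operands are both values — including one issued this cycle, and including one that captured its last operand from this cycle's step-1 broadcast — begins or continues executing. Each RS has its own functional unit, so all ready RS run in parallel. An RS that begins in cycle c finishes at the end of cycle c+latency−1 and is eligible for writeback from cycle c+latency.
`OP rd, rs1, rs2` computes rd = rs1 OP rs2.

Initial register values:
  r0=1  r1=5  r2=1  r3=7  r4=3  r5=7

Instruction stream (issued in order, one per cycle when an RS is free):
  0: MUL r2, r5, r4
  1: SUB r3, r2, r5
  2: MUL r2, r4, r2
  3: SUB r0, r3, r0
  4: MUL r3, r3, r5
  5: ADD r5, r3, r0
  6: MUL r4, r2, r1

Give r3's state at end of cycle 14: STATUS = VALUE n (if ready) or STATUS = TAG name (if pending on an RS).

STATUS = VALUE 98

cycle 1: issue MUL r2<-Mul1 // r0:1,r1:5,r2:Mul1,r3:7,r4:3,r5:7
cycle 2: issue SUB r3<-Add1 // r0:1,r1:5,r2:Mul1,r3:Add1,r4:3,r5:7
cycle 3: issue MUL r2<-Mul2 // r0:1,r1:5,r2:Mul2,r3:Add1,r4:3,r5:7
cycle 4: issue SUB r0<-Add2 // r0:Add2,r1:5,r2:Mul2,r3:Add1,r4:3,r5:7
cycle 5: stall // r0:Add2,r1:5,r2:Mul2,r3:Add1,r4:3,r5:7
cycle 6: CDB Mul1=21; issue MUL r3<-Mul1 // r0:Add2,r1:5,r2:Mul2,r3:Mul1,r4:3,r5:7
cycle 7: stall // r0:Add2,r1:5,r2:Mul2,r3:Mul1,r4:3,r5:7
cycle 8: stall // r0:Add2,r1:5,r2:Mul2,r3:Mul1,r4:3,r5:7
cycle 9: CDB Add1=14; issue ADD r5<-Add1 // r0:Add2,r1:5,r2:Mul2,r3:Mul1,r4:3,r5:Add1
cycle 10: stall // r0:Add2,r1:5,r2:Mul2,r3:Mul1,r4:3,r5:Add1
cycle 11: CDB Mul2=63; issue MUL r4<-Mul2 // r0:Add2,r1:5,r2:63,r3:Mul1,r4:Mul2,r5:Add1
cycle 12: CDB Add2=13 // r0:13,r1:5,r2:63,r3:Mul1,r4:Mul2,r5:Add1
cycle 13: - // r0:13,r1:5,r2:63,r3:Mul1,r4:Mul2,r5:Add1
cycle 14: CDB Mul1=98 // r0:13,r1:5,r2:63,r3:98,r4:Mul2,r5:Add1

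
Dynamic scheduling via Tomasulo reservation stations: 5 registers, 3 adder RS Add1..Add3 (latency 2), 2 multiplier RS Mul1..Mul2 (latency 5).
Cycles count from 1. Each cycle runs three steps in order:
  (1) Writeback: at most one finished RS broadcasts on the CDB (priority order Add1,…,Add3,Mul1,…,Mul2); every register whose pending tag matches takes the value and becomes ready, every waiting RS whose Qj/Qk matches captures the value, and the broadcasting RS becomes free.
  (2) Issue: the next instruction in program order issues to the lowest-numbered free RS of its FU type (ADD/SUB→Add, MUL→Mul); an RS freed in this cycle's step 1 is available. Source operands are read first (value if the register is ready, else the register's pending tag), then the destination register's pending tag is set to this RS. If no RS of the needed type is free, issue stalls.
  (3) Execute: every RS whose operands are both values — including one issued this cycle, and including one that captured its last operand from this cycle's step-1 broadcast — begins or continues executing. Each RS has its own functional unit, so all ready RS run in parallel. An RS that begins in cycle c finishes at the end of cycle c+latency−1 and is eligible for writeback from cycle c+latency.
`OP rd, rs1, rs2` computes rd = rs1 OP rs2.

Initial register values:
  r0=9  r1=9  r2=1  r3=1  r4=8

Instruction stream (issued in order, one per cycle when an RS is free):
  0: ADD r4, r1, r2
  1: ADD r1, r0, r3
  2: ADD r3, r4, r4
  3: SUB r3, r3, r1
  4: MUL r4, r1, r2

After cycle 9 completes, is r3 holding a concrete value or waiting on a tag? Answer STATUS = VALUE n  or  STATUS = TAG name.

  c1: issue ADD r4<-Add1  regs: r0:9,r1:9,r2:1,r3:1,r4:Add1
  c2: issue ADD r1<-Add2  regs: r0:9,r1:Add2,r2:1,r3:1,r4:Add1
  c3: CDB Add1=10; issue ADD r3<-Add1  regs: r0:9,r1:Add2,r2:1,r3:Add1,r4:10
  c4: CDB Add2=10; issue SUB r3<-Add2  regs: r0:9,r1:10,r2:1,r3:Add2,r4:10
  c5: CDB Add1=20; issue MUL r4<-Mul1  regs: r0:9,r1:10,r2:1,r3:Add2,r4:Mul1
  c6: -  regs: r0:9,r1:10,r2:1,r3:Add2,r4:Mul1
  c7: CDB Add2=10  regs: r0:9,r1:10,r2:1,r3:10,r4:Mul1
  c8: -  regs: r0:9,r1:10,r2:1,r3:10,r4:Mul1
  c9: -  regs: r0:9,r1:10,r2:1,r3:10,r4:Mul1

STATUS = VALUE 10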